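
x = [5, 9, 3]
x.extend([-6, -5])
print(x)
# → [5, 9, 3, -6, -5]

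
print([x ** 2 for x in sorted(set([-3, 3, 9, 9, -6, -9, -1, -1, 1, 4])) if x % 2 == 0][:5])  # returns [36, 16]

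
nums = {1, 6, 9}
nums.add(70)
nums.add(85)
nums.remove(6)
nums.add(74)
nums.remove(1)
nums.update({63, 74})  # {9, 63, 70, 74, 85}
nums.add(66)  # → {9, 63, 66, 70, 74, 85}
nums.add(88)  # {9, 63, 66, 70, 74, 85, 88}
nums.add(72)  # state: {9, 63, 66, 70, 72, 74, 85, 88}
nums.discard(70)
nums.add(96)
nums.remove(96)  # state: {9, 63, 66, 72, 74, 85, 88}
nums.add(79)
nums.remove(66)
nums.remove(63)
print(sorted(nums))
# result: [9, 72, 74, 79, 85, 88]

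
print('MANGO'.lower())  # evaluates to mango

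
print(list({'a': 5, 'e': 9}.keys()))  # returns ['a', 'e']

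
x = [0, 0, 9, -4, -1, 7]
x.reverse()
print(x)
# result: [7, -1, -4, 9, 0, 0]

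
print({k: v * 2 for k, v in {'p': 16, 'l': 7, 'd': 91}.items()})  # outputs {'p': 32, 'l': 14, 'd': 182}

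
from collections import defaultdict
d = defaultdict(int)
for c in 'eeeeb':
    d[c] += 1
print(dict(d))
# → {'e': 4, 'b': 1}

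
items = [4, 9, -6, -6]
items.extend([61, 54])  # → [4, 9, -6, -6, 61, 54]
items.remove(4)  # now [9, -6, -6, 61, 54]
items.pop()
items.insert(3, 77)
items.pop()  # 61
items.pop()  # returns 77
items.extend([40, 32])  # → [9, -6, -6, 40, 32]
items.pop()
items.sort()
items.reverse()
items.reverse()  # [-6, -6, 9, 40]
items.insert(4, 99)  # [-6, -6, 9, 40, 99]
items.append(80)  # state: [-6, -6, 9, 40, 99, 80]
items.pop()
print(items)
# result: [-6, -6, 9, 40, 99]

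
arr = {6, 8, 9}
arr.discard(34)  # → {6, 8, 9}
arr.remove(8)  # {6, 9}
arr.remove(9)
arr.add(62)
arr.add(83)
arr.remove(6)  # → {62, 83}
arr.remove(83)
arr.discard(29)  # {62}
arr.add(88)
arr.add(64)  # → {62, 64, 88}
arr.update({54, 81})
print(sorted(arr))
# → [54, 62, 64, 81, 88]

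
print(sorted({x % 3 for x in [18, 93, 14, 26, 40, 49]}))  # [0, 1, 2]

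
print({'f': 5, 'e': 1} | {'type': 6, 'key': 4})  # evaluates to {'f': 5, 'e': 1, 'type': 6, 'key': 4}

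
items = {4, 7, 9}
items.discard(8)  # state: {4, 7, 9}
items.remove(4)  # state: {7, 9}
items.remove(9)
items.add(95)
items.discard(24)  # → {7, 95}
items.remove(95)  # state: {7}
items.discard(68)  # {7}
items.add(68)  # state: {7, 68}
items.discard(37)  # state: {7, 68}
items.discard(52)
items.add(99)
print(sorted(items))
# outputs [7, 68, 99]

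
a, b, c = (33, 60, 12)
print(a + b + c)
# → 105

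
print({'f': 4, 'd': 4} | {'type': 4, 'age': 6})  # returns {'f': 4, 'd': 4, 'type': 4, 'age': 6}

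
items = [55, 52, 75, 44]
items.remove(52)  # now [55, 75, 44]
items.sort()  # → [44, 55, 75]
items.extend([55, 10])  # [44, 55, 75, 55, 10]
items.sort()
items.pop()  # 75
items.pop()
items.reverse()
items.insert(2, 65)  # [55, 44, 65, 10]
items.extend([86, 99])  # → [55, 44, 65, 10, 86, 99]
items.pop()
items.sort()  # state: [10, 44, 55, 65, 86]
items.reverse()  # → [86, 65, 55, 44, 10]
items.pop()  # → 10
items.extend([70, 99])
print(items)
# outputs [86, 65, 55, 44, 70, 99]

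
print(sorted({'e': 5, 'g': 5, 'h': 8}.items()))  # [('e', 5), ('g', 5), ('h', 8)]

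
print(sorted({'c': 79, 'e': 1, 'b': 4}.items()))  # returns [('b', 4), ('c', 79), ('e', 1)]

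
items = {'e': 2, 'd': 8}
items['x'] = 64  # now {'e': 2, 'd': 8, 'x': 64}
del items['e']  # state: {'d': 8, 'x': 64}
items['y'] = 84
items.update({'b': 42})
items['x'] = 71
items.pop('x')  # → 71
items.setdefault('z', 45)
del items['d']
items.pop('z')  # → 45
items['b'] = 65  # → {'y': 84, 'b': 65}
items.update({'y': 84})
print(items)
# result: {'y': 84, 'b': 65}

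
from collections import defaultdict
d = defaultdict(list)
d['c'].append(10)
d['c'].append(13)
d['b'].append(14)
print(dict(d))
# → {'c': [10, 13], 'b': [14]}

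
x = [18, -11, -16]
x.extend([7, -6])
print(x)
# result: [18, -11, -16, 7, -6]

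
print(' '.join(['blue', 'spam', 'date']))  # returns blue spam date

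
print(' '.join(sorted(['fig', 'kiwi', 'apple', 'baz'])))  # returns apple baz fig kiwi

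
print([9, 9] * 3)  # [9, 9, 9, 9, 9, 9]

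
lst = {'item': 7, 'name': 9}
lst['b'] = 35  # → {'item': 7, 'name': 9, 'b': 35}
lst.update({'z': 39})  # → {'item': 7, 'name': 9, 'b': 35, 'z': 39}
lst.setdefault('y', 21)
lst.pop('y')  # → 21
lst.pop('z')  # 39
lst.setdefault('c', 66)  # 66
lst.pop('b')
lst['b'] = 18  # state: {'item': 7, 'name': 9, 'c': 66, 'b': 18}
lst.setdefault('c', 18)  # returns 66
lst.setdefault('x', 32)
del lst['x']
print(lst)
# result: {'item': 7, 'name': 9, 'c': 66, 'b': 18}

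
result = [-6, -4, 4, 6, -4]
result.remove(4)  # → [-6, -4, 6, -4]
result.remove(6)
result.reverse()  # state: [-4, -4, -6]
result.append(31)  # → [-4, -4, -6, 31]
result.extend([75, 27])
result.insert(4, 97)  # [-4, -4, -6, 31, 97, 75, 27]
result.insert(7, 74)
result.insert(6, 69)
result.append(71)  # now [-4, -4, -6, 31, 97, 75, 69, 27, 74, 71]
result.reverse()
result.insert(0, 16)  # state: [16, 71, 74, 27, 69, 75, 97, 31, -6, -4, -4]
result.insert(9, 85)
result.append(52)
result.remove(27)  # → [16, 71, 74, 69, 75, 97, 31, -6, 85, -4, -4, 52]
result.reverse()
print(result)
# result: [52, -4, -4, 85, -6, 31, 97, 75, 69, 74, 71, 16]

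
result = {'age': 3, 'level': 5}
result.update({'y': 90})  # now {'age': 3, 'level': 5, 'y': 90}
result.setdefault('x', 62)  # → 62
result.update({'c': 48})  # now {'age': 3, 'level': 5, 'y': 90, 'x': 62, 'c': 48}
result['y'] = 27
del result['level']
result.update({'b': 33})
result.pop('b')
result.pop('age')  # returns 3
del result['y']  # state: {'x': 62, 'c': 48}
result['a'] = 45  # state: {'x': 62, 'c': 48, 'a': 45}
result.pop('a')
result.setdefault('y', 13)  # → 13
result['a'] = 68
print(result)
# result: {'x': 62, 'c': 48, 'y': 13, 'a': 68}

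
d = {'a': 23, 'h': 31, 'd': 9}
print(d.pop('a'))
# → 23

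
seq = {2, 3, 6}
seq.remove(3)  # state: {2, 6}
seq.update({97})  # {2, 6, 97}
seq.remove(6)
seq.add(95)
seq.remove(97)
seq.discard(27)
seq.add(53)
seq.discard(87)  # {2, 53, 95}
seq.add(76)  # {2, 53, 76, 95}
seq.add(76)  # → {2, 53, 76, 95}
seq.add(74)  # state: {2, 53, 74, 76, 95}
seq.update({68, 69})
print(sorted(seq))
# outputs [2, 53, 68, 69, 74, 76, 95]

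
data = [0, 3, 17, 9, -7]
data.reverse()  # [-7, 9, 17, 3, 0]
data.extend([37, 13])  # [-7, 9, 17, 3, 0, 37, 13]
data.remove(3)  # [-7, 9, 17, 0, 37, 13]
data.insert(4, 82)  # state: [-7, 9, 17, 0, 82, 37, 13]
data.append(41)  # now [-7, 9, 17, 0, 82, 37, 13, 41]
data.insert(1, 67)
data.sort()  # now [-7, 0, 9, 13, 17, 37, 41, 67, 82]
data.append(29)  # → [-7, 0, 9, 13, 17, 37, 41, 67, 82, 29]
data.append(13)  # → [-7, 0, 9, 13, 17, 37, 41, 67, 82, 29, 13]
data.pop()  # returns 13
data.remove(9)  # [-7, 0, 13, 17, 37, 41, 67, 82, 29]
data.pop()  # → 29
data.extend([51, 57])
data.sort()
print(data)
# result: [-7, 0, 13, 17, 37, 41, 51, 57, 67, 82]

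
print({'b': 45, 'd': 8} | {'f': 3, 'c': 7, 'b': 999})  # {'b': 999, 'd': 8, 'f': 3, 'c': 7}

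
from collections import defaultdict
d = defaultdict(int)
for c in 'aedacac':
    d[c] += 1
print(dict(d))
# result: {'a': 3, 'e': 1, 'd': 1, 'c': 2}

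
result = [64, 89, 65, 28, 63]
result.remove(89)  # [64, 65, 28, 63]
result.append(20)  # [64, 65, 28, 63, 20]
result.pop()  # 20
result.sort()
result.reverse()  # [65, 64, 63, 28]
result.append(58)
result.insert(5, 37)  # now [65, 64, 63, 28, 58, 37]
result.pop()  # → 37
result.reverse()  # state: [58, 28, 63, 64, 65]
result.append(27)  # [58, 28, 63, 64, 65, 27]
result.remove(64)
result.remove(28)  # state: [58, 63, 65, 27]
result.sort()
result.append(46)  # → [27, 58, 63, 65, 46]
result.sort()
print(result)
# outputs [27, 46, 58, 63, 65]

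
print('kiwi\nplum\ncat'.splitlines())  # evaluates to ['kiwi', 'plum', 'cat']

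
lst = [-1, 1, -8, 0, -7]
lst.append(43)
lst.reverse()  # [43, -7, 0, -8, 1, -1]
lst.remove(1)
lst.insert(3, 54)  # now [43, -7, 0, 54, -8, -1]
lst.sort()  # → [-8, -7, -1, 0, 43, 54]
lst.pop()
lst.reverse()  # [43, 0, -1, -7, -8]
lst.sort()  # [-8, -7, -1, 0, 43]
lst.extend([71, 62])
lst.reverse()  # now [62, 71, 43, 0, -1, -7, -8]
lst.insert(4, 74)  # [62, 71, 43, 0, 74, -1, -7, -8]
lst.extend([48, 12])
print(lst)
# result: [62, 71, 43, 0, 74, -1, -7, -8, 48, 12]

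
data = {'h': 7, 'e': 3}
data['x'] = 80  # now {'h': 7, 'e': 3, 'x': 80}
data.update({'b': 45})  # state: {'h': 7, 'e': 3, 'x': 80, 'b': 45}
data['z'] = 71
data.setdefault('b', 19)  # 45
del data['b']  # {'h': 7, 'e': 3, 'x': 80, 'z': 71}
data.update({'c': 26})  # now {'h': 7, 'e': 3, 'x': 80, 'z': 71, 'c': 26}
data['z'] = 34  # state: {'h': 7, 'e': 3, 'x': 80, 'z': 34, 'c': 26}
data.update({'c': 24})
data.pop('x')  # 80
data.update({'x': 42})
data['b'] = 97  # {'h': 7, 'e': 3, 'z': 34, 'c': 24, 'x': 42, 'b': 97}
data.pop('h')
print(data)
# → {'e': 3, 'z': 34, 'c': 24, 'x': 42, 'b': 97}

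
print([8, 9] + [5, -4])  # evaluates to [8, 9, 5, -4]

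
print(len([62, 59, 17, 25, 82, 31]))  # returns 6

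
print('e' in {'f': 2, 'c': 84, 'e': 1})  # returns True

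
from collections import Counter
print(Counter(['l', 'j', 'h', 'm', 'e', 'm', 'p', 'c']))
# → Counter({'m': 2, 'l': 1, 'j': 1, 'h': 1, 'e': 1, 'p': 1, 'c': 1})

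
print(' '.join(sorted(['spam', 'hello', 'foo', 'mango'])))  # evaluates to foo hello mango spam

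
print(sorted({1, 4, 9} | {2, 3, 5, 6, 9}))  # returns [1, 2, 3, 4, 5, 6, 9]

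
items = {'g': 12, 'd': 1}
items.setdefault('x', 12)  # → 12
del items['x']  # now {'g': 12, 'd': 1}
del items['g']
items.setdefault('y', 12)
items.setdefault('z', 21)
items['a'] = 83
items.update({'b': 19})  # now {'d': 1, 'y': 12, 'z': 21, 'a': 83, 'b': 19}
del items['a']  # {'d': 1, 'y': 12, 'z': 21, 'b': 19}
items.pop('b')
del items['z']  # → {'d': 1, 'y': 12}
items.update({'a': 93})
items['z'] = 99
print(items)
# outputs {'d': 1, 'y': 12, 'a': 93, 'z': 99}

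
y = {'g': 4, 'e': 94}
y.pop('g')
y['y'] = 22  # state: {'e': 94, 'y': 22}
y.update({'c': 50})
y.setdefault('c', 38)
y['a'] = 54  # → {'e': 94, 'y': 22, 'c': 50, 'a': 54}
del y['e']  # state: {'y': 22, 'c': 50, 'a': 54}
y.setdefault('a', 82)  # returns 54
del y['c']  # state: {'y': 22, 'a': 54}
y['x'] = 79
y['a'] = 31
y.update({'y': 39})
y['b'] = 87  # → {'y': 39, 'a': 31, 'x': 79, 'b': 87}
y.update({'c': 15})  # {'y': 39, 'a': 31, 'x': 79, 'b': 87, 'c': 15}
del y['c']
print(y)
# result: {'y': 39, 'a': 31, 'x': 79, 'b': 87}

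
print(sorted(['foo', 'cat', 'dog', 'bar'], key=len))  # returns ['foo', 'cat', 'dog', 'bar']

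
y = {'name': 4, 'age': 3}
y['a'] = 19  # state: {'name': 4, 'age': 3, 'a': 19}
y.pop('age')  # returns 3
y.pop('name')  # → 4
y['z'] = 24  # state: {'a': 19, 'z': 24}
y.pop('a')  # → 19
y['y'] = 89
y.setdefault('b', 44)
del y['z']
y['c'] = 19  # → {'y': 89, 'b': 44, 'c': 19}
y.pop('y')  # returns 89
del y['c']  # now {'b': 44}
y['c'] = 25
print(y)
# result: {'b': 44, 'c': 25}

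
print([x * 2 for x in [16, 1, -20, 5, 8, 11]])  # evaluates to [32, 2, -40, 10, 16, 22]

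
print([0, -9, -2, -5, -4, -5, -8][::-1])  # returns [-8, -5, -4, -5, -2, -9, 0]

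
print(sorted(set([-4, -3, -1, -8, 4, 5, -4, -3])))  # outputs [-8, -4, -3, -1, 4, 5]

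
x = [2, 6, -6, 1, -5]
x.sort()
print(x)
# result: [-6, -5, 1, 2, 6]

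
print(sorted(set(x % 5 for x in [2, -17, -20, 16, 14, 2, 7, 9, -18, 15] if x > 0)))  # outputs [0, 1, 2, 4]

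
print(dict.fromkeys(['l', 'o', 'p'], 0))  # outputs {'l': 0, 'o': 0, 'p': 0}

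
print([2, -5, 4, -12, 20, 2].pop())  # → 2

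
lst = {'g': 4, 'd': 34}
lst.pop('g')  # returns 4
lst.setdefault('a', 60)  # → 60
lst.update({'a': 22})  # {'d': 34, 'a': 22}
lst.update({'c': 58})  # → {'d': 34, 'a': 22, 'c': 58}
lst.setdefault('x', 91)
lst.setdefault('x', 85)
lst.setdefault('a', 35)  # 22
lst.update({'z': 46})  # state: {'d': 34, 'a': 22, 'c': 58, 'x': 91, 'z': 46}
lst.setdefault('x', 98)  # 91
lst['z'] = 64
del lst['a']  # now {'d': 34, 'c': 58, 'x': 91, 'z': 64}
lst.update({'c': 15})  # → {'d': 34, 'c': 15, 'x': 91, 'z': 64}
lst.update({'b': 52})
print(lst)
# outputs {'d': 34, 'c': 15, 'x': 91, 'z': 64, 'b': 52}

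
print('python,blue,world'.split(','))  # ['python', 'blue', 'world']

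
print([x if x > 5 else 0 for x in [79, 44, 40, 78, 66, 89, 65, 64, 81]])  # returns [79, 44, 40, 78, 66, 89, 65, 64, 81]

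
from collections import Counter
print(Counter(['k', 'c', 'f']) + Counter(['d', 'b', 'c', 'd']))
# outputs Counter({'c': 2, 'd': 2, 'k': 1, 'f': 1, 'b': 1})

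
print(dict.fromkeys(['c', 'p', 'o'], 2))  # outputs {'c': 2, 'p': 2, 'o': 2}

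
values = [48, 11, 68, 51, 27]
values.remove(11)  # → [48, 68, 51, 27]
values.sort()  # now [27, 48, 51, 68]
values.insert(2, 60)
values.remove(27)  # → [48, 60, 51, 68]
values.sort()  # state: [48, 51, 60, 68]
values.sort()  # [48, 51, 60, 68]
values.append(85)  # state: [48, 51, 60, 68, 85]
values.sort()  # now [48, 51, 60, 68, 85]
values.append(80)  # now [48, 51, 60, 68, 85, 80]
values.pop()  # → 80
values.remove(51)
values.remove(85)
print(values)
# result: [48, 60, 68]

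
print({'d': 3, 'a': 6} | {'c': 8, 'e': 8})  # {'d': 3, 'a': 6, 'c': 8, 'e': 8}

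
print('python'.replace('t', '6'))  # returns py6hon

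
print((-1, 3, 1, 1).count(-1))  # 1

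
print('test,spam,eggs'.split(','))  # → ['test', 'spam', 'eggs']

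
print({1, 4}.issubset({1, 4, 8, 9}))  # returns True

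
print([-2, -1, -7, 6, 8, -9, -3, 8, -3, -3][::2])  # [-2, -7, 8, -3, -3]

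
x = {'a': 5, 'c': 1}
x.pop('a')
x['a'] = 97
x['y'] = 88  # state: {'c': 1, 'a': 97, 'y': 88}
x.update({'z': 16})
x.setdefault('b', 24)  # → 24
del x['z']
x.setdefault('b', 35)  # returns 24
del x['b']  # {'c': 1, 'a': 97, 'y': 88}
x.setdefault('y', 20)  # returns 88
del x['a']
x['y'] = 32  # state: {'c': 1, 'y': 32}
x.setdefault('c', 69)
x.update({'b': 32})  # {'c': 1, 'y': 32, 'b': 32}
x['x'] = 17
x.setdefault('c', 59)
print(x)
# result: {'c': 1, 'y': 32, 'b': 32, 'x': 17}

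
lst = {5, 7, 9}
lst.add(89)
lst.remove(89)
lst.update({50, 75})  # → {5, 7, 9, 50, 75}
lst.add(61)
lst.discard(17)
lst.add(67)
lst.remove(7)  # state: {5, 9, 50, 61, 67, 75}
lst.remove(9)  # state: {5, 50, 61, 67, 75}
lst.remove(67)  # {5, 50, 61, 75}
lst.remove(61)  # {5, 50, 75}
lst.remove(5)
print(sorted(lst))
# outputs [50, 75]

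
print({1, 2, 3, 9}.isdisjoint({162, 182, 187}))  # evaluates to True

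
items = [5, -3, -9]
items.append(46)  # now [5, -3, -9, 46]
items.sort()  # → [-9, -3, 5, 46]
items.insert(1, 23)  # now [-9, 23, -3, 5, 46]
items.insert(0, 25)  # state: [25, -9, 23, -3, 5, 46]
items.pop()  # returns 46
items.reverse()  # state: [5, -3, 23, -9, 25]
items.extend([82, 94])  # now [5, -3, 23, -9, 25, 82, 94]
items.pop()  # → 94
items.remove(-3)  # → [5, 23, -9, 25, 82]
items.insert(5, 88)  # [5, 23, -9, 25, 82, 88]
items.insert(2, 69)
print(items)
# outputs [5, 23, 69, -9, 25, 82, 88]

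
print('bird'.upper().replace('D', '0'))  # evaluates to BIR0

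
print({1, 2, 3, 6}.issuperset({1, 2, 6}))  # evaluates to True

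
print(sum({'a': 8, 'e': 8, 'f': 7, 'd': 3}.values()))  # 26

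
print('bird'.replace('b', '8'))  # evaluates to 8ird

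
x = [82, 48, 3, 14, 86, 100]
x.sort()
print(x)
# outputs [3, 14, 48, 82, 86, 100]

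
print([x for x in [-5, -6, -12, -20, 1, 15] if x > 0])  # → [1, 15]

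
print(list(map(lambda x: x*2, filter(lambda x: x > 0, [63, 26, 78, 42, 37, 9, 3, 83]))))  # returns [126, 52, 156, 84, 74, 18, 6, 166]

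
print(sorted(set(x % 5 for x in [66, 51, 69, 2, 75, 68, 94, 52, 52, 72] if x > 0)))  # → [0, 1, 2, 3, 4]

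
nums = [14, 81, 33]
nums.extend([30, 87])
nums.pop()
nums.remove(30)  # [14, 81, 33]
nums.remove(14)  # [81, 33]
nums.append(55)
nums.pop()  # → 55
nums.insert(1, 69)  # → [81, 69, 33]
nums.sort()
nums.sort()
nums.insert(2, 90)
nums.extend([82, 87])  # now [33, 69, 90, 81, 82, 87]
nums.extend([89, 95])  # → [33, 69, 90, 81, 82, 87, 89, 95]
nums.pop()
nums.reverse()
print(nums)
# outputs [89, 87, 82, 81, 90, 69, 33]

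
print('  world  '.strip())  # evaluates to world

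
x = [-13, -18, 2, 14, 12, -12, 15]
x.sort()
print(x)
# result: [-18, -13, -12, 2, 12, 14, 15]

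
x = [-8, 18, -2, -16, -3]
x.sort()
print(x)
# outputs [-16, -8, -3, -2, 18]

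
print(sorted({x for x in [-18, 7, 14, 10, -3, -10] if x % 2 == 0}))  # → [-18, -10, 10, 14]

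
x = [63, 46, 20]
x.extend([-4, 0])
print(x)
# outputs [63, 46, 20, -4, 0]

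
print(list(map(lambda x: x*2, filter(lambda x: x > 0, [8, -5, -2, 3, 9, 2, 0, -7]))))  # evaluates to [16, 6, 18, 4]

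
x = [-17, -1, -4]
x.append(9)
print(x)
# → [-17, -1, -4, 9]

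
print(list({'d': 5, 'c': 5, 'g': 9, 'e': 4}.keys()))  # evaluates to ['d', 'c', 'g', 'e']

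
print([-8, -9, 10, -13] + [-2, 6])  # [-8, -9, 10, -13, -2, 6]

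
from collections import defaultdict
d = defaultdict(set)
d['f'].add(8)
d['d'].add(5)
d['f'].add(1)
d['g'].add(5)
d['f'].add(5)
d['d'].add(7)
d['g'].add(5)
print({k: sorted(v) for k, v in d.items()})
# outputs {'f': [1, 5, 8], 'd': [5, 7], 'g': [5]}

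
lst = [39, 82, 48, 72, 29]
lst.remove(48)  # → [39, 82, 72, 29]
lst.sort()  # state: [29, 39, 72, 82]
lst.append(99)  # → [29, 39, 72, 82, 99]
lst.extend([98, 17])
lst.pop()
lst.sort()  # [29, 39, 72, 82, 98, 99]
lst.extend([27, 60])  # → [29, 39, 72, 82, 98, 99, 27, 60]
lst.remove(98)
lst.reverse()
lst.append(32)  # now [60, 27, 99, 82, 72, 39, 29, 32]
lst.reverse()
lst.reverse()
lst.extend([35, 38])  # [60, 27, 99, 82, 72, 39, 29, 32, 35, 38]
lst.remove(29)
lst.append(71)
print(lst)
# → [60, 27, 99, 82, 72, 39, 32, 35, 38, 71]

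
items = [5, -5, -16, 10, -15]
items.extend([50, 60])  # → [5, -5, -16, 10, -15, 50, 60]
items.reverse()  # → [60, 50, -15, 10, -16, -5, 5]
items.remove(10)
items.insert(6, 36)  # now [60, 50, -15, -16, -5, 5, 36]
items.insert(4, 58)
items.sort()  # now [-16, -15, -5, 5, 36, 50, 58, 60]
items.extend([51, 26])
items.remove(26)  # [-16, -15, -5, 5, 36, 50, 58, 60, 51]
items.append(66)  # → [-16, -15, -5, 5, 36, 50, 58, 60, 51, 66]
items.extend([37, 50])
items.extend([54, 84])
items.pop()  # 84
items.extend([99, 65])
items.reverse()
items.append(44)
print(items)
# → [65, 99, 54, 50, 37, 66, 51, 60, 58, 50, 36, 5, -5, -15, -16, 44]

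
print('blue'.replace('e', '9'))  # blu9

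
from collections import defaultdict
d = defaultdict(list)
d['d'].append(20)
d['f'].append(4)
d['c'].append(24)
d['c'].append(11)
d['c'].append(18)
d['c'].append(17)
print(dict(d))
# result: {'d': [20], 'f': [4], 'c': [24, 11, 18, 17]}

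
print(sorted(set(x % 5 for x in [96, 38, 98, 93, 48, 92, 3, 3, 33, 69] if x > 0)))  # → [1, 2, 3, 4]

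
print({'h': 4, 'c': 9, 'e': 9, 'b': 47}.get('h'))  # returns 4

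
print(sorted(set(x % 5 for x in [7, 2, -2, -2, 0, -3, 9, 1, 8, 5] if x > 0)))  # [0, 1, 2, 3, 4]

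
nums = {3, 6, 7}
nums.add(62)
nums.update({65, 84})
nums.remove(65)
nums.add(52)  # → {3, 6, 7, 52, 62, 84}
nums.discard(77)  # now {3, 6, 7, 52, 62, 84}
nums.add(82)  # {3, 6, 7, 52, 62, 82, 84}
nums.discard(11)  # {3, 6, 7, 52, 62, 82, 84}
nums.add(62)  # {3, 6, 7, 52, 62, 82, 84}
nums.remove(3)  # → {6, 7, 52, 62, 82, 84}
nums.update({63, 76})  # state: {6, 7, 52, 62, 63, 76, 82, 84}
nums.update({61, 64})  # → {6, 7, 52, 61, 62, 63, 64, 76, 82, 84}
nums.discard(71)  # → {6, 7, 52, 61, 62, 63, 64, 76, 82, 84}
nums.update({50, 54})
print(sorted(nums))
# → [6, 7, 50, 52, 54, 61, 62, 63, 64, 76, 82, 84]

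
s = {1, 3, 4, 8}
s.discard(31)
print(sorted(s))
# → [1, 3, 4, 8]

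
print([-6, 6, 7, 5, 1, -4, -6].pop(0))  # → -6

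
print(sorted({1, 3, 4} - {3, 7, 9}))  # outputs [1, 4]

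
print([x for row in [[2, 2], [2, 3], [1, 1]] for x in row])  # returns [2, 2, 2, 3, 1, 1]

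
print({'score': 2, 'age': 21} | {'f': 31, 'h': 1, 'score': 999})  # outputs {'score': 999, 'age': 21, 'f': 31, 'h': 1}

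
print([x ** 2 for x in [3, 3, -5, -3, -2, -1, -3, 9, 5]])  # [9, 9, 25, 9, 4, 1, 9, 81, 25]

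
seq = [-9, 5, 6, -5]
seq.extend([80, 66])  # [-9, 5, 6, -5, 80, 66]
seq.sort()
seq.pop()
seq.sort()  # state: [-9, -5, 5, 6, 66]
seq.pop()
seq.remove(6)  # [-9, -5, 5]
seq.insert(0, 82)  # [82, -9, -5, 5]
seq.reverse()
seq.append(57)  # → [5, -5, -9, 82, 57]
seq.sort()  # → [-9, -5, 5, 57, 82]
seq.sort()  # [-9, -5, 5, 57, 82]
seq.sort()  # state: [-9, -5, 5, 57, 82]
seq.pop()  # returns 82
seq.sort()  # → [-9, -5, 5, 57]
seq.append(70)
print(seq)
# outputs [-9, -5, 5, 57, 70]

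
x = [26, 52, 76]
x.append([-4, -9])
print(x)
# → [26, 52, 76, [-4, -9]]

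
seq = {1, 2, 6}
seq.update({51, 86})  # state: {1, 2, 6, 51, 86}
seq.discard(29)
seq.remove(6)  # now {1, 2, 51, 86}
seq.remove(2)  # {1, 51, 86}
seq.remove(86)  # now {1, 51}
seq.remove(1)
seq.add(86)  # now {51, 86}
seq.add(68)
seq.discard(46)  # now {51, 68, 86}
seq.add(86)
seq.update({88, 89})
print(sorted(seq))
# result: [51, 68, 86, 88, 89]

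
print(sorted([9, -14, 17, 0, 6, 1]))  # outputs [-14, 0, 1, 6, 9, 17]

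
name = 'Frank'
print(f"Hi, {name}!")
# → Hi, Frank!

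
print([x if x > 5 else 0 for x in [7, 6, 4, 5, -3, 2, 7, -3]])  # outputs [7, 6, 0, 0, 0, 0, 7, 0]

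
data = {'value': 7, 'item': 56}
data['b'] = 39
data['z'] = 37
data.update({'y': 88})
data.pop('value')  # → 7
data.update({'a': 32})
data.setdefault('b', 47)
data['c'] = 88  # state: {'item': 56, 'b': 39, 'z': 37, 'y': 88, 'a': 32, 'c': 88}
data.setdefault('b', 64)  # 39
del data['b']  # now {'item': 56, 'z': 37, 'y': 88, 'a': 32, 'c': 88}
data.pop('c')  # 88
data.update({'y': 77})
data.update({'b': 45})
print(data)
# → {'item': 56, 'z': 37, 'y': 77, 'a': 32, 'b': 45}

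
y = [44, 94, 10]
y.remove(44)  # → [94, 10]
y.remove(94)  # [10]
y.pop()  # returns 10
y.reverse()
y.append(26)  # [26]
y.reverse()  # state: [26]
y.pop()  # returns 26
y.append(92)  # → [92]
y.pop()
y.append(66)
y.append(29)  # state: [66, 29]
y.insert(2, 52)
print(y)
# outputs [66, 29, 52]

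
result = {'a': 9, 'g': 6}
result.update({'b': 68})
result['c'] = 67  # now {'a': 9, 'g': 6, 'b': 68, 'c': 67}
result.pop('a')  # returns 9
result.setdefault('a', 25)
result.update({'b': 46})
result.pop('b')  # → 46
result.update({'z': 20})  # {'g': 6, 'c': 67, 'a': 25, 'z': 20}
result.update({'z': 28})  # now {'g': 6, 'c': 67, 'a': 25, 'z': 28}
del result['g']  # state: {'c': 67, 'a': 25, 'z': 28}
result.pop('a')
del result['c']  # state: {'z': 28}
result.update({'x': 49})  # {'z': 28, 'x': 49}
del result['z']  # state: {'x': 49}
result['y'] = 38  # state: {'x': 49, 'y': 38}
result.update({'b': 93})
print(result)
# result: {'x': 49, 'y': 38, 'b': 93}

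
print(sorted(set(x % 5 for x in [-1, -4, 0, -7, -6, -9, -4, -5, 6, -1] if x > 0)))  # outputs [1]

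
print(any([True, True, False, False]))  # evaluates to True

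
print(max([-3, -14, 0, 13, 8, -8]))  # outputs 13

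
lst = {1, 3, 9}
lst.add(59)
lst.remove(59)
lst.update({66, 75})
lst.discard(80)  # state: {1, 3, 9, 66, 75}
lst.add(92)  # {1, 3, 9, 66, 75, 92}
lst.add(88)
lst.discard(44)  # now {1, 3, 9, 66, 75, 88, 92}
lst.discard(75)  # {1, 3, 9, 66, 88, 92}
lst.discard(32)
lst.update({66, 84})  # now {1, 3, 9, 66, 84, 88, 92}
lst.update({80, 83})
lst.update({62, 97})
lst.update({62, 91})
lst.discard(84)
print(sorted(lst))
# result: [1, 3, 9, 62, 66, 80, 83, 88, 91, 92, 97]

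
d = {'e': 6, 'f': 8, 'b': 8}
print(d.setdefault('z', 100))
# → 100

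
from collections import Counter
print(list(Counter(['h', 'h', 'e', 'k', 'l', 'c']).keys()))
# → ['h', 'e', 'k', 'l', 'c']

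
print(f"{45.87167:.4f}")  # 45.8717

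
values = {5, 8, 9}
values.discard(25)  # {5, 8, 9}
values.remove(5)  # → {8, 9}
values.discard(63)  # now {8, 9}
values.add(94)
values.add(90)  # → {8, 9, 90, 94}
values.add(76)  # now {8, 9, 76, 90, 94}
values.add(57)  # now {8, 9, 57, 76, 90, 94}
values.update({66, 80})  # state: {8, 9, 57, 66, 76, 80, 90, 94}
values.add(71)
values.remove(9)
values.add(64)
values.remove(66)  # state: {8, 57, 64, 71, 76, 80, 90, 94}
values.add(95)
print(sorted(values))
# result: [8, 57, 64, 71, 76, 80, 90, 94, 95]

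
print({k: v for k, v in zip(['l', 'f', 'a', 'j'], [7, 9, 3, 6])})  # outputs {'l': 7, 'f': 9, 'a': 3, 'j': 6}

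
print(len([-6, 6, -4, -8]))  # 4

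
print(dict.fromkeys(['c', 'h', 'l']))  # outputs {'c': None, 'h': None, 'l': None}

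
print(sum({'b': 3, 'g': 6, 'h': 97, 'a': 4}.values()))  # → 110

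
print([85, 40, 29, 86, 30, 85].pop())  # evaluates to 85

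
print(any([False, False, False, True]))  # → True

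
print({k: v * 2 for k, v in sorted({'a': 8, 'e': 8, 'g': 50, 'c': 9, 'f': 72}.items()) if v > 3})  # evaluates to {'a': 16, 'c': 18, 'e': 16, 'f': 144, 'g': 100}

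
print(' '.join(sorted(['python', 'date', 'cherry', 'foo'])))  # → cherry date foo python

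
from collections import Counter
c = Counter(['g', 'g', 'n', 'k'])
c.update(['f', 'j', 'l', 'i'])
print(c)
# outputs Counter({'g': 2, 'n': 1, 'k': 1, 'f': 1, 'j': 1, 'l': 1, 'i': 1})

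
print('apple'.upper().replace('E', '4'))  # APPL4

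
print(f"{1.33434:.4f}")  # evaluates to 1.3343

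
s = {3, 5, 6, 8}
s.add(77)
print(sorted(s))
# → [3, 5, 6, 8, 77]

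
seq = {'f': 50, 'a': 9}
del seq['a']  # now {'f': 50}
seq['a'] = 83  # {'f': 50, 'a': 83}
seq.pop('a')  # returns 83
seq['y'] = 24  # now {'f': 50, 'y': 24}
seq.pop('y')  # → 24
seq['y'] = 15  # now {'f': 50, 'y': 15}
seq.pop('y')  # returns 15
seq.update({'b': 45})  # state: {'f': 50, 'b': 45}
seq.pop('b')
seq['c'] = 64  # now {'f': 50, 'c': 64}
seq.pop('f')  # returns 50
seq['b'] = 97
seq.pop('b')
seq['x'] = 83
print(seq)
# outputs {'c': 64, 'x': 83}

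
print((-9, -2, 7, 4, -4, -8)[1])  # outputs -2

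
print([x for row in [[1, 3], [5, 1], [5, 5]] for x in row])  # [1, 3, 5, 1, 5, 5]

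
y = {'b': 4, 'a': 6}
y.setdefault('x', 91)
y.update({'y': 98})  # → {'b': 4, 'a': 6, 'x': 91, 'y': 98}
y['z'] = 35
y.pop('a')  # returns 6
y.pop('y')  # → 98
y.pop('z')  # 35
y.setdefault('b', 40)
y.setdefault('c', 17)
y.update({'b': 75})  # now {'b': 75, 'x': 91, 'c': 17}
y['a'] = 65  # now {'b': 75, 'x': 91, 'c': 17, 'a': 65}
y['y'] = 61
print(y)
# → {'b': 75, 'x': 91, 'c': 17, 'a': 65, 'y': 61}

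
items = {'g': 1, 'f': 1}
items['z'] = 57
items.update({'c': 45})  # {'g': 1, 'f': 1, 'z': 57, 'c': 45}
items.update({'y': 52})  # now {'g': 1, 'f': 1, 'z': 57, 'c': 45, 'y': 52}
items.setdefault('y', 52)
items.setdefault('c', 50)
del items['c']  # {'g': 1, 'f': 1, 'z': 57, 'y': 52}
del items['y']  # {'g': 1, 'f': 1, 'z': 57}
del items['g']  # {'f': 1, 'z': 57}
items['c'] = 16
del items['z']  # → {'f': 1, 'c': 16}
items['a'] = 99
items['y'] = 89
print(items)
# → {'f': 1, 'c': 16, 'a': 99, 'y': 89}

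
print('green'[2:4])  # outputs ee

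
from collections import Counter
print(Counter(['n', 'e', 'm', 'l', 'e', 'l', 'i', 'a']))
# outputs Counter({'e': 2, 'l': 2, 'n': 1, 'm': 1, 'i': 1, 'a': 1})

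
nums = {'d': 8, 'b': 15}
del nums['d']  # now {'b': 15}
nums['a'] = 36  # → {'b': 15, 'a': 36}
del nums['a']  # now {'b': 15}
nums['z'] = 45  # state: {'b': 15, 'z': 45}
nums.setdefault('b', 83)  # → 15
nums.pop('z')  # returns 45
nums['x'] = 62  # {'b': 15, 'x': 62}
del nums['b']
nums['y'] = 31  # {'x': 62, 'y': 31}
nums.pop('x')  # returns 62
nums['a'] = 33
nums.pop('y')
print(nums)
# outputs {'a': 33}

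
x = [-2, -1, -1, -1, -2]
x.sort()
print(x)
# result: [-2, -2, -1, -1, -1]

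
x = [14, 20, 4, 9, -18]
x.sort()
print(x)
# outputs [-18, 4, 9, 14, 20]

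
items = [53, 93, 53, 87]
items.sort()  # [53, 53, 87, 93]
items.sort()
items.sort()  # [53, 53, 87, 93]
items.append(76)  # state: [53, 53, 87, 93, 76]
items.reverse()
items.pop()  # 53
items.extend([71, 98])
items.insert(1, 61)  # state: [76, 61, 93, 87, 53, 71, 98]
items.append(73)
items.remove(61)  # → [76, 93, 87, 53, 71, 98, 73]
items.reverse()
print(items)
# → [73, 98, 71, 53, 87, 93, 76]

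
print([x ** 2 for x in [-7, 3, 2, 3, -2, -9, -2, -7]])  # [49, 9, 4, 9, 4, 81, 4, 49]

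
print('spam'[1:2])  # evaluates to p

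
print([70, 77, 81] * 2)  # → [70, 77, 81, 70, 77, 81]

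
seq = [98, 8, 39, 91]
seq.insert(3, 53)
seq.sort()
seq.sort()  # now [8, 39, 53, 91, 98]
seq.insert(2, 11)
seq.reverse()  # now [98, 91, 53, 11, 39, 8]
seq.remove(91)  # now [98, 53, 11, 39, 8]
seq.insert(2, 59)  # [98, 53, 59, 11, 39, 8]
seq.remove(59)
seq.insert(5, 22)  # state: [98, 53, 11, 39, 8, 22]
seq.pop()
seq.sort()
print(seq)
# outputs [8, 11, 39, 53, 98]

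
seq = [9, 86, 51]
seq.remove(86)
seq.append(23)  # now [9, 51, 23]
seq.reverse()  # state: [23, 51, 9]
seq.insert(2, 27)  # [23, 51, 27, 9]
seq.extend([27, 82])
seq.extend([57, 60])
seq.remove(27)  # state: [23, 51, 9, 27, 82, 57, 60]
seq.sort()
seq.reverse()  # [82, 60, 57, 51, 27, 23, 9]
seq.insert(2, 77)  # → [82, 60, 77, 57, 51, 27, 23, 9]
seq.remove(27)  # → [82, 60, 77, 57, 51, 23, 9]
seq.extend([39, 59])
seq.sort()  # [9, 23, 39, 51, 57, 59, 60, 77, 82]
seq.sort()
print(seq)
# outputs [9, 23, 39, 51, 57, 59, 60, 77, 82]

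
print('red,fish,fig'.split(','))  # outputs ['red', 'fish', 'fig']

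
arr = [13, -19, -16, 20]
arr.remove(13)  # [-19, -16, 20]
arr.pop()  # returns 20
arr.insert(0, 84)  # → [84, -19, -16]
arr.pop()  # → -16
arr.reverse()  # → [-19, 84]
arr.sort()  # [-19, 84]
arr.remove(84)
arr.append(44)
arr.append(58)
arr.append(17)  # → [-19, 44, 58, 17]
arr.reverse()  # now [17, 58, 44, -19]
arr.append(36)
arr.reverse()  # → [36, -19, 44, 58, 17]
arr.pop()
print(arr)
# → [36, -19, 44, 58]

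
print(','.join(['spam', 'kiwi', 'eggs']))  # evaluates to spam,kiwi,eggs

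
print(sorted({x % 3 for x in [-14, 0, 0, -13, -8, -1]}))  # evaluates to [0, 1, 2]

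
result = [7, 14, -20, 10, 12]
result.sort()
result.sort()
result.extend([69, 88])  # [-20, 7, 10, 12, 14, 69, 88]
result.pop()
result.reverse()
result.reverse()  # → [-20, 7, 10, 12, 14, 69]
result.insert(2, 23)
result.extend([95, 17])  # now [-20, 7, 23, 10, 12, 14, 69, 95, 17]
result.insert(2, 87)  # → [-20, 7, 87, 23, 10, 12, 14, 69, 95, 17]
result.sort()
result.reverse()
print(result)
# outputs [95, 87, 69, 23, 17, 14, 12, 10, 7, -20]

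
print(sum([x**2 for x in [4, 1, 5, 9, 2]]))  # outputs 127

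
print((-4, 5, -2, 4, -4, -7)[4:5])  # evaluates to (-4,)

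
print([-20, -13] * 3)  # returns [-20, -13, -20, -13, -20, -13]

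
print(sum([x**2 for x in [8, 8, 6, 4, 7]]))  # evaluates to 229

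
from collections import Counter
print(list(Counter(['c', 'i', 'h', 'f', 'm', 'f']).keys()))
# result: ['c', 'i', 'h', 'f', 'm']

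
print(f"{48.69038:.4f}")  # 48.6904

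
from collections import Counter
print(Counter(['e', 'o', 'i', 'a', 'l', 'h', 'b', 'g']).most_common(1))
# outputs [('e', 1)]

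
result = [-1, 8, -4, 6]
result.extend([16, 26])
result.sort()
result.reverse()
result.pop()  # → -4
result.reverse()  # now [-1, 6, 8, 16, 26]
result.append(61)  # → [-1, 6, 8, 16, 26, 61]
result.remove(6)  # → [-1, 8, 16, 26, 61]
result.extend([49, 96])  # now [-1, 8, 16, 26, 61, 49, 96]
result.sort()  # [-1, 8, 16, 26, 49, 61, 96]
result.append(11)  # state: [-1, 8, 16, 26, 49, 61, 96, 11]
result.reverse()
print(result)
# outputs [11, 96, 61, 49, 26, 16, 8, -1]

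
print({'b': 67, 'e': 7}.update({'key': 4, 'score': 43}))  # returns None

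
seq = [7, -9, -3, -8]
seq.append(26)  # [7, -9, -3, -8, 26]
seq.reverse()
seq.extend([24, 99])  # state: [26, -8, -3, -9, 7, 24, 99]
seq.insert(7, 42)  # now [26, -8, -3, -9, 7, 24, 99, 42]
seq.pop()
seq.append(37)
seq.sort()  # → [-9, -8, -3, 7, 24, 26, 37, 99]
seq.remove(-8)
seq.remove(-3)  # [-9, 7, 24, 26, 37, 99]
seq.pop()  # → 99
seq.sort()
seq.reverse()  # [37, 26, 24, 7, -9]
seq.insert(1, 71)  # [37, 71, 26, 24, 7, -9]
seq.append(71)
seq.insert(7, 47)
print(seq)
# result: [37, 71, 26, 24, 7, -9, 71, 47]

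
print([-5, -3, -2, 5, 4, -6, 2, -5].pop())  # -5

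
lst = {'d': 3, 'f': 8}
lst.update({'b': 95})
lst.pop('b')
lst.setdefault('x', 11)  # 11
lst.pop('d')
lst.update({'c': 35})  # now {'f': 8, 'x': 11, 'c': 35}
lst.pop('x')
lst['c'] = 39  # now {'f': 8, 'c': 39}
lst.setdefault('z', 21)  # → 21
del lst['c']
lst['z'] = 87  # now {'f': 8, 'z': 87}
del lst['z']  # {'f': 8}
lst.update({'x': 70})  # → {'f': 8, 'x': 70}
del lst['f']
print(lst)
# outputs {'x': 70}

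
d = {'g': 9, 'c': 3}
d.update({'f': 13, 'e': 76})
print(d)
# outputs {'g': 9, 'c': 3, 'f': 13, 'e': 76}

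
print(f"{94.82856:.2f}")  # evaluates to 94.83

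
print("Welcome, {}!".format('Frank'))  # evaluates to Welcome, Frank!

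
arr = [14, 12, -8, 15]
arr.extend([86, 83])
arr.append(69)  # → [14, 12, -8, 15, 86, 83, 69]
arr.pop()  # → 69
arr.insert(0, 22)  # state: [22, 14, 12, -8, 15, 86, 83]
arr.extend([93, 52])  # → [22, 14, 12, -8, 15, 86, 83, 93, 52]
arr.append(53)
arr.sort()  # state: [-8, 12, 14, 15, 22, 52, 53, 83, 86, 93]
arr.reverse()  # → [93, 86, 83, 53, 52, 22, 15, 14, 12, -8]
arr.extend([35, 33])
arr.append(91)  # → [93, 86, 83, 53, 52, 22, 15, 14, 12, -8, 35, 33, 91]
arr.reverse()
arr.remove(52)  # [91, 33, 35, -8, 12, 14, 15, 22, 53, 83, 86, 93]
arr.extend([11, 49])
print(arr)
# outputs [91, 33, 35, -8, 12, 14, 15, 22, 53, 83, 86, 93, 11, 49]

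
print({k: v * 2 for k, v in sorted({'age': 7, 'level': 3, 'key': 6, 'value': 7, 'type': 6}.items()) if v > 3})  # {'age': 14, 'key': 12, 'type': 12, 'value': 14}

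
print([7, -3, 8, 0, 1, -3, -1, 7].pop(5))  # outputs -3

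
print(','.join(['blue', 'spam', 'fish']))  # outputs blue,spam,fish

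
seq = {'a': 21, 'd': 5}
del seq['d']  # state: {'a': 21}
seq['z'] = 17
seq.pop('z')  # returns 17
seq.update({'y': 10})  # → {'a': 21, 'y': 10}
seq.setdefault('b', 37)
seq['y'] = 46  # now {'a': 21, 'y': 46, 'b': 37}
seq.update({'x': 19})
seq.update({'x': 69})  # {'a': 21, 'y': 46, 'b': 37, 'x': 69}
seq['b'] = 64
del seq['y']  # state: {'a': 21, 'b': 64, 'x': 69}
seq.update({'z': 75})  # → {'a': 21, 'b': 64, 'x': 69, 'z': 75}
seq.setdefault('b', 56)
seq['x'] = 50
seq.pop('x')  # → 50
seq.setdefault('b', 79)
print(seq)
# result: {'a': 21, 'b': 64, 'z': 75}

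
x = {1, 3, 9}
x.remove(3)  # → {1, 9}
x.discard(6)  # {1, 9}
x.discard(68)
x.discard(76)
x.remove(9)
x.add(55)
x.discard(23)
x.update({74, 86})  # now {1, 55, 74, 86}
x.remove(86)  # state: {1, 55, 74}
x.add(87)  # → {1, 55, 74, 87}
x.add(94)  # {1, 55, 74, 87, 94}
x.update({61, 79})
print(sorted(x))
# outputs [1, 55, 61, 74, 79, 87, 94]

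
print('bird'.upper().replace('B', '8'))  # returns 8IRD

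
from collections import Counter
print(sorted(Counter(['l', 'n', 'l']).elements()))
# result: ['l', 'l', 'n']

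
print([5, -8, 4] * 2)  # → [5, -8, 4, 5, -8, 4]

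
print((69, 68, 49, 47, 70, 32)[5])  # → 32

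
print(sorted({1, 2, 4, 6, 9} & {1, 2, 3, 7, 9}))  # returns [1, 2, 9]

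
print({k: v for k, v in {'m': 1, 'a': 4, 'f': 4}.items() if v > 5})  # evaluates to {}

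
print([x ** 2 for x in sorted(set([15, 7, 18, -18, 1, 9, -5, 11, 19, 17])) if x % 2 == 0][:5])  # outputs [324, 324]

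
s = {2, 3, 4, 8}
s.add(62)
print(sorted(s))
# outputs [2, 3, 4, 8, 62]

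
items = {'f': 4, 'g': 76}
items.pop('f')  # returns 4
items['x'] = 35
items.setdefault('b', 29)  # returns 29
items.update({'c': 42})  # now {'g': 76, 'x': 35, 'b': 29, 'c': 42}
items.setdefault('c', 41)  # 42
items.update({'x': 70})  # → {'g': 76, 'x': 70, 'b': 29, 'c': 42}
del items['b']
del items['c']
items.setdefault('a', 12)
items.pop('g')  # 76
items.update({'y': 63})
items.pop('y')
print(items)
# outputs {'x': 70, 'a': 12}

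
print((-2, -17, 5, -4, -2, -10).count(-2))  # 2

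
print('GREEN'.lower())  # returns green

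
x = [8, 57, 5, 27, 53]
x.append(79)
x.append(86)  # [8, 57, 5, 27, 53, 79, 86]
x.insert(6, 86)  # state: [8, 57, 5, 27, 53, 79, 86, 86]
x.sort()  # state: [5, 8, 27, 53, 57, 79, 86, 86]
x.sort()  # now [5, 8, 27, 53, 57, 79, 86, 86]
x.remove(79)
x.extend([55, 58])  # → [5, 8, 27, 53, 57, 86, 86, 55, 58]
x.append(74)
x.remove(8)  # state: [5, 27, 53, 57, 86, 86, 55, 58, 74]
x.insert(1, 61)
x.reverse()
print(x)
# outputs [74, 58, 55, 86, 86, 57, 53, 27, 61, 5]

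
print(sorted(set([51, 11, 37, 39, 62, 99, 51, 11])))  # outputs [11, 37, 39, 51, 62, 99]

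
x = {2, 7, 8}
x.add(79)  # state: {2, 7, 8, 79}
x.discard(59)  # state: {2, 7, 8, 79}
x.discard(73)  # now {2, 7, 8, 79}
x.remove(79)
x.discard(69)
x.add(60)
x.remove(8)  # {2, 7, 60}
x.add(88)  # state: {2, 7, 60, 88}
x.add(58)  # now {2, 7, 58, 60, 88}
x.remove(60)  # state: {2, 7, 58, 88}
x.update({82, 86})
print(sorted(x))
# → [2, 7, 58, 82, 86, 88]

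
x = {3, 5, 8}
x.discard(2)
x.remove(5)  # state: {3, 8}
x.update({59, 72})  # {3, 8, 59, 72}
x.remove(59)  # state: {3, 8, 72}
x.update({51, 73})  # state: {3, 8, 51, 72, 73}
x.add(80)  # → {3, 8, 51, 72, 73, 80}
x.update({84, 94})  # {3, 8, 51, 72, 73, 80, 84, 94}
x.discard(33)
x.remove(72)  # {3, 8, 51, 73, 80, 84, 94}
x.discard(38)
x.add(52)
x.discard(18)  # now {3, 8, 51, 52, 73, 80, 84, 94}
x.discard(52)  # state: {3, 8, 51, 73, 80, 84, 94}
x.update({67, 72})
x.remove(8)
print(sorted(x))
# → [3, 51, 67, 72, 73, 80, 84, 94]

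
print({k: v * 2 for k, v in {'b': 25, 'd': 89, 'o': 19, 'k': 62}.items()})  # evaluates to {'b': 50, 'd': 178, 'o': 38, 'k': 124}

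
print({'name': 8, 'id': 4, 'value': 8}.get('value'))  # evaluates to 8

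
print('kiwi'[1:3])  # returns iw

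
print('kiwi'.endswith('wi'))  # True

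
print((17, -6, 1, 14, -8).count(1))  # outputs 1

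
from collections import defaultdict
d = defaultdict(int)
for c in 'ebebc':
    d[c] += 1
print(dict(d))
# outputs {'e': 2, 'b': 2, 'c': 1}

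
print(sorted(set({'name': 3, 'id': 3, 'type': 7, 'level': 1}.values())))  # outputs [1, 3, 7]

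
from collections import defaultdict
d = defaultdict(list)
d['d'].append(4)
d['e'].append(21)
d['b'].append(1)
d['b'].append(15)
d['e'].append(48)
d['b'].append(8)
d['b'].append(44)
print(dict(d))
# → {'d': [4], 'e': [21, 48], 'b': [1, 15, 8, 44]}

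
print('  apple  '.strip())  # apple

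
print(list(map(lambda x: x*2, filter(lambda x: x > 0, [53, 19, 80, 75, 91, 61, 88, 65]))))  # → [106, 38, 160, 150, 182, 122, 176, 130]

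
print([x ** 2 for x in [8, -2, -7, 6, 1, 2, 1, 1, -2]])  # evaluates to [64, 4, 49, 36, 1, 4, 1, 1, 4]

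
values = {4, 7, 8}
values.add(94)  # {4, 7, 8, 94}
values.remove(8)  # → {4, 7, 94}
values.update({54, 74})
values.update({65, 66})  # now {4, 7, 54, 65, 66, 74, 94}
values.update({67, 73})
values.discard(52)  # {4, 7, 54, 65, 66, 67, 73, 74, 94}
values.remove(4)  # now {7, 54, 65, 66, 67, 73, 74, 94}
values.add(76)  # {7, 54, 65, 66, 67, 73, 74, 76, 94}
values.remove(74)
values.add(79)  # {7, 54, 65, 66, 67, 73, 76, 79, 94}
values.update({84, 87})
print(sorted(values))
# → [7, 54, 65, 66, 67, 73, 76, 79, 84, 87, 94]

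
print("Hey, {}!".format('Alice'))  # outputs Hey, Alice!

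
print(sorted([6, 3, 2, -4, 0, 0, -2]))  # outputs [-4, -2, 0, 0, 2, 3, 6]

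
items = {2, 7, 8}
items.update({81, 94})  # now {2, 7, 8, 81, 94}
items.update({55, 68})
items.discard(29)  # {2, 7, 8, 55, 68, 81, 94}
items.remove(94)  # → {2, 7, 8, 55, 68, 81}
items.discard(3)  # {2, 7, 8, 55, 68, 81}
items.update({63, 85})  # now {2, 7, 8, 55, 63, 68, 81, 85}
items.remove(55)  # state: {2, 7, 8, 63, 68, 81, 85}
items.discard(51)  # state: {2, 7, 8, 63, 68, 81, 85}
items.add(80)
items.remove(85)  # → {2, 7, 8, 63, 68, 80, 81}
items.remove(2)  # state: {7, 8, 63, 68, 80, 81}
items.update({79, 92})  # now {7, 8, 63, 68, 79, 80, 81, 92}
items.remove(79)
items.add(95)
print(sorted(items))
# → [7, 8, 63, 68, 80, 81, 92, 95]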